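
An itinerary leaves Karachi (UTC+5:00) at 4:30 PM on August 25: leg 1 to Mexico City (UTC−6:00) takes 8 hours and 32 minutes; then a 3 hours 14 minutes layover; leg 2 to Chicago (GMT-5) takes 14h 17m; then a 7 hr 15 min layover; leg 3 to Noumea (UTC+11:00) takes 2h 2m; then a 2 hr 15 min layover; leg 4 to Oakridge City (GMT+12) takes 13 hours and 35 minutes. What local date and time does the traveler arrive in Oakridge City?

Convert departure to UTC: 4:30 PM − 5:00 = 11:30 AM UTC on Aug 25.
Add 8 hours 32 minutes leg 1 → 8:02 PM UTC.
Add 3 hours 14 minutes layover in Mexico City → 11:16 PM UTC.
Add 14 hours and 17 minutes leg 2 → 1:33 PM UTC (Aug 26).
Add 7 hours and 15 minutes layover in Chicago → 8:48 PM UTC.
Add 2 hours and 2 minutes leg 3 → 10:50 PM UTC.
Add 2 hours and 15 minutes layover in Noumea → 1:05 AM UTC (Aug 27).
Add 13 hours and 35 minutes leg 4 → 2:40 PM UTC.
Oakridge City is UTC+12:00, so local arrival = 2:40 PM + 12:00 = 2:40 AM on Aug 28.

2:40 AM on August 28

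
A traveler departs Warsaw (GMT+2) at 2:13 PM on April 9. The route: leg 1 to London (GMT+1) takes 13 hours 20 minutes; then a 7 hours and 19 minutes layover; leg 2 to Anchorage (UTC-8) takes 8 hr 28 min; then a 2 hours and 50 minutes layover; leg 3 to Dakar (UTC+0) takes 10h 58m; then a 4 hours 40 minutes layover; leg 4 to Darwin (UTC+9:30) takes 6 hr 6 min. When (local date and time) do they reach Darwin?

3:24 AM on April 12

Convert departure to UTC: 2:13 PM − 2:00 = 12:13 PM UTC on Apr 9.
Add 13 hours and 20 minutes leg 1 → 1:33 AM UTC (Apr 10).
Add 7 hours 19 minutes layover in London → 8:52 AM UTC.
Add 8 hours 28 minutes leg 2 → 5:20 PM UTC.
Add 2 hours and 50 minutes layover in Anchorage → 8:10 PM UTC.
Add 10 hours 58 minutes leg 3 → 7:08 AM UTC (Apr 11).
Add 4 hours and 40 minutes layover in Dakar → 11:48 AM UTC.
Add 6 hours and 6 minutes leg 4 → 5:54 PM UTC.
Darwin is UTC+9:30, so local arrival = 5:54 PM + 9:30 = 3:24 AM on Apr 12.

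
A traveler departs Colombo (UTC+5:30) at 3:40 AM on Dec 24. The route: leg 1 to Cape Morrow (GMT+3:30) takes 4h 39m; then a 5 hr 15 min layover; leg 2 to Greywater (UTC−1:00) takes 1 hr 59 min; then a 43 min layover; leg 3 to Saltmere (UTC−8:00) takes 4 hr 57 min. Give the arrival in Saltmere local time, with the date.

Convert departure to UTC: 3:40 AM − 5:30 = 10:10 PM UTC on Dec 23.
Add 4 hours 39 minutes leg 1 → 2:49 AM UTC (Dec 24).
Add 5 hours 15 minutes layover in Cape Morrow → 8:04 AM UTC.
Add 1 hour 59 minutes leg 2 → 10:03 AM UTC.
Add 43 minutes layover in Greywater → 10:46 AM UTC.
Add 4 hours and 57 minutes leg 3 → 3:43 PM UTC.
Saltmere is UTC−8:00, so local arrival = 3:43 PM − 8:00 = 7:43 AM on Dec 24.

7:43 AM on Dec 24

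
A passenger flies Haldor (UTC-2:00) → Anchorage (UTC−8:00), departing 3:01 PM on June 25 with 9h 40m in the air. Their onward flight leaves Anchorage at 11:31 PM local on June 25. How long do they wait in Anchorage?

4 hours 50 minutes

Convert departure to UTC: 3:01 PM + 2:00 = 5:01 PM UTC on Jun 25.
Add 9 hours and 40 minutes flight time → 2:41 AM UTC (Jun 26).
Anchorage is UTC−8:00, so local arrival = 2:41 AM − 8:00 = 6:41 PM on Jun 25.
Layover = 11:31 PM − 6:41 PM = 4 hours 50 minutes.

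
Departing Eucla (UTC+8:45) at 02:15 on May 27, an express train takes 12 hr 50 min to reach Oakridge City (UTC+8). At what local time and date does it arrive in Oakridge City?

Convert departure to UTC: 02:15 − 8:45 = 17:30 UTC on May 26.
Add 12 hours and 50 minutes travel time → 06:20 UTC (May 27).
Oakridge City is UTC+8:00, so local arrival = 06:20 + 8:00 = 14:20 on May 27.

14:20 on May 27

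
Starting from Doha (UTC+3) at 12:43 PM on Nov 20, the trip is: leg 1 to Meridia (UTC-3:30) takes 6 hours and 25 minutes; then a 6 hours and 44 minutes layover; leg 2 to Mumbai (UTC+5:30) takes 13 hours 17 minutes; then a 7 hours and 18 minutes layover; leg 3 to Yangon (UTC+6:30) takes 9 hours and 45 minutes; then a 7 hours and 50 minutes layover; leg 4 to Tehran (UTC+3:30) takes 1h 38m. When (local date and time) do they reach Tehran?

Convert departure to UTC: 12:43 PM − 3:00 = 9:43 AM UTC on Nov 20.
Add 6 hours 25 minutes leg 1 → 4:08 PM UTC.
Add 6 hours 44 minutes layover in Meridia → 10:52 PM UTC.
Add 13 hours and 17 minutes leg 2 → 12:09 PM UTC (Nov 21).
Add 7 hours and 18 minutes layover in Mumbai → 7:27 PM UTC.
Add 9 hours 45 minutes leg 3 → 5:12 AM UTC (Nov 22).
Add 7 hours and 50 minutes layover in Yangon → 1:02 PM UTC.
Add 1 hour and 38 minutes leg 4 → 2:40 PM UTC.
Tehran is UTC+3:30, so local arrival = 2:40 PM + 3:30 = 6:10 PM on Nov 22.

6:10 PM on November 22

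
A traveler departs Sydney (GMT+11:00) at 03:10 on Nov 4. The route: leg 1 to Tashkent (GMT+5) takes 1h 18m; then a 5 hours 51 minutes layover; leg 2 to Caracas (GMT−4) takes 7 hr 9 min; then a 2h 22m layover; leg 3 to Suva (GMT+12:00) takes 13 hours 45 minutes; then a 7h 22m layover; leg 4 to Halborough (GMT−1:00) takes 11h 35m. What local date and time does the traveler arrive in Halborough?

Convert departure to UTC: 03:10 − 11:00 = 16:10 UTC on Nov 3.
Add 1 hour 18 minutes leg 1 → 17:28 UTC.
Add 5 hours 51 minutes layover in Tashkent → 23:19 UTC.
Add 7 hours 9 minutes leg 2 → 06:28 UTC (Nov 4).
Add 2 hours 22 minutes layover in Caracas → 08:50 UTC.
Add 13 hours 45 minutes leg 3 → 22:35 UTC.
Add 7 hours and 22 minutes layover in Suva → 05:57 UTC (Nov 5).
Add 11 hours and 35 minutes leg 4 → 17:32 UTC.
Halborough is UTC−1:00, so local arrival = 17:32 − 1:00 = 16:32 on Nov 5.

16:32 on November 5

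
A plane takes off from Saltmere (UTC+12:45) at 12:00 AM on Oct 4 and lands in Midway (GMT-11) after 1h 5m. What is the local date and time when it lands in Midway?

1:20 AM on October 3

Convert departure to UTC: 12:00 AM − 12:45 = 11:15 AM UTC on Oct 3.
Add 1 hour and 5 minutes travel time → 12:20 PM UTC.
Midway is UTC−11:00, so local arrival = 12:20 PM − 11:00 = 1:20 AM on Oct 3.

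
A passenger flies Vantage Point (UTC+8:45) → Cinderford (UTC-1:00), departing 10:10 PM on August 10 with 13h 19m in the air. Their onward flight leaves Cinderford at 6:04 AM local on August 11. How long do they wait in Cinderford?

Convert departure to UTC: 10:10 PM − 8:45 = 1:25 PM UTC on Aug 10.
Add 13 hours and 19 minutes flight time → 2:44 AM UTC (Aug 11).
Cinderford is UTC−1:00, so local arrival = 2:44 AM − 1:00 = 1:44 AM on Aug 11.
Layover = 6:04 AM − 1:44 AM = 4 hours 20 minutes.

4 hours 20 minutes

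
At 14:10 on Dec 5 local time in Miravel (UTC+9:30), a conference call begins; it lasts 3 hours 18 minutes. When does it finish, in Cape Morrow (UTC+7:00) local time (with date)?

Convert start to UTC: 14:10 − 9:30 = 04:40 UTC on Dec 5.
Add 3 hours 18 minutes duration → 07:58 UTC.
Cape Morrow is UTC+7:00, so local end time = 07:58 + 7:00 = 14:58 on Dec 5.

14:58 on December 5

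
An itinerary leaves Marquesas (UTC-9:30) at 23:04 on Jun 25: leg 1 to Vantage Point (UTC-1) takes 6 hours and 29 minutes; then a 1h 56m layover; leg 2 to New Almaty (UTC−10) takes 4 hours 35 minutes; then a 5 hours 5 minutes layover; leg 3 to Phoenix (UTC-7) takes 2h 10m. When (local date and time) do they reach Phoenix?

21:49 on June 26

Convert departure to UTC: 23:04 + 9:30 = 08:34 UTC on Jun 26.
Add 6 hours and 29 minutes leg 1 → 15:03 UTC.
Add 1 hour and 56 minutes layover in Vantage Point → 16:59 UTC.
Add 4 hours and 35 minutes leg 2 → 21:34 UTC.
Add 5 hours and 5 minutes layover in New Almaty → 02:39 UTC (Jun 27).
Add 2 hours and 10 minutes leg 3 → 04:49 UTC.
Phoenix is UTC−7:00, so local arrival = 04:49 − 7:00 = 21:49 on Jun 26.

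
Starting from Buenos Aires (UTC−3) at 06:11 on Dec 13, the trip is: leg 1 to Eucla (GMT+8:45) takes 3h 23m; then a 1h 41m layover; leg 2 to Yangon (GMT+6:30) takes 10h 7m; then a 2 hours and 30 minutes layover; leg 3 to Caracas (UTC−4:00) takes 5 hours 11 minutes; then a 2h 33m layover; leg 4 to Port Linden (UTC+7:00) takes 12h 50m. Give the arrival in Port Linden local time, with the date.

06:26 on Dec 15

Convert departure to UTC: 06:11 + 3:00 = 09:11 UTC on Dec 13.
Add 3 hours 23 minutes leg 1 → 12:34 UTC.
Add 1 hour and 41 minutes layover in Eucla → 14:15 UTC.
Add 10 hours and 7 minutes leg 2 → 00:22 UTC (Dec 14).
Add 2 hours 30 minutes layover in Yangon → 02:52 UTC.
Add 5 hours and 11 minutes leg 3 → 08:03 UTC.
Add 2 hours and 33 minutes layover in Caracas → 10:36 UTC.
Add 12 hours and 50 minutes leg 4 → 23:26 UTC.
Port Linden is UTC+7:00, so local arrival = 23:26 + 7:00 = 06:26 on Dec 15.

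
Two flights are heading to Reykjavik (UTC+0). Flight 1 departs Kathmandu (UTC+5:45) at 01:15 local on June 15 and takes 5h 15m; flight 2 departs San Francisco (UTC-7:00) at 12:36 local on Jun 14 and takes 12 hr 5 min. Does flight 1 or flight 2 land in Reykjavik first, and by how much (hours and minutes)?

Flight 1 in UTC: 01:15 − 5:45 = 19:30 on Jun 14.
+5 hours 15 minutes → arrive 00:45 UTC on Jun 15.
Flight 2 in UTC: 12:36 + 7:00 = 19:36 on Jun 14.
+12 hours and 5 minutes → arrive 07:41 UTC on Jun 15.
Flight 1 lands earlier by 6 hours 56 minutes.

the first, by 6 hours 56 minutes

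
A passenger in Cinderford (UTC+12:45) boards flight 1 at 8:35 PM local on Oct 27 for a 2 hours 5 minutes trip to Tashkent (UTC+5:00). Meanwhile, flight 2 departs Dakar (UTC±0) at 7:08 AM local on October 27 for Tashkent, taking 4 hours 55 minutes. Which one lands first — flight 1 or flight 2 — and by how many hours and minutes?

the first, by 2 hours 8 minutes

Flight 1 in UTC: 8:35 PM − 12:45 = 7:50 AM on Oct 27.
+2 hours and 5 minutes → arrive 9:55 AM UTC on Oct 27.
Flight 2 departs at 7:08 AM UTC (Oct 27).
+4 hours 55 minutes → arrive 12:03 PM UTC on Oct 27.
Flight 1 lands earlier by 2 hours 8 minutes.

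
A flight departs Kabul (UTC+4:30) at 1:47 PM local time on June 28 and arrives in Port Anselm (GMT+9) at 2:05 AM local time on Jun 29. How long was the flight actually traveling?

7 hours 48 minutes

Port Anselm is 4:30 ahead of Kabul.
Clock-face elapsed time (ignoring zones) is 12 hours 18 minutes.
Actual elapsed = 12 hours 18 minutes − 4:30 = 7 hours 48 minutes.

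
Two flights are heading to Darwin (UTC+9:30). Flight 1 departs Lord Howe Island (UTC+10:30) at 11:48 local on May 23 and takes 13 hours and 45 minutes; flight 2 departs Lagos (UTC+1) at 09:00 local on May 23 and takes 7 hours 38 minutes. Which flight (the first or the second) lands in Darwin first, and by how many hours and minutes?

the first, by 35 minutes

Flight 1 in UTC: 11:48 − 10:30 = 01:18 on May 23.
+13 hours 45 minutes → arrive 15:03 UTC on May 23.
Flight 2 in UTC: 09:00 − 1:00 = 08:00 on May 23.
+7 hours 38 minutes → arrive 15:38 UTC on May 23.
Flight 1 lands earlier by 35 minutes.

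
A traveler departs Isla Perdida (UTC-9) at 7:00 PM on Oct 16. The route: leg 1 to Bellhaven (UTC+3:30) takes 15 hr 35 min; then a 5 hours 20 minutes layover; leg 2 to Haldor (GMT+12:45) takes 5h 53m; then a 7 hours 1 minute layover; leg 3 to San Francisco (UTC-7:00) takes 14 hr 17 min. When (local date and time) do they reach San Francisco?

9:06 PM on October 18

Convert departure to UTC: 7:00 PM + 9:00 = 4:00 AM UTC on Oct 17.
Add 15 hours 35 minutes leg 1 → 7:35 PM UTC.
Add 5 hours and 20 minutes layover in Bellhaven → 12:55 AM UTC (Oct 18).
Add 5 hours 53 minutes leg 2 → 6:48 AM UTC.
Add 7 hours 1 minute layover in Haldor → 1:49 PM UTC.
Add 14 hours and 17 minutes leg 3 → 4:06 AM UTC (Oct 19).
San Francisco is UTC−7:00, so local arrival = 4:06 AM − 7:00 = 9:06 PM on Oct 18.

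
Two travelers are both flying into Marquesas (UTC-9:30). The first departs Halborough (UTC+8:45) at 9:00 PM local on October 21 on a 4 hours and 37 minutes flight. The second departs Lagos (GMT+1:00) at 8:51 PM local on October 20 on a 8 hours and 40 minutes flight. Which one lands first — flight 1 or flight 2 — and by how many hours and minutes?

Flight 1 in UTC: 9:00 PM − 8:45 = 12:15 PM on Oct 21.
+4 hours 37 minutes → arrive 4:52 PM UTC on Oct 21.
Flight 2 in UTC: 8:51 PM − 1:00 = 7:51 PM on Oct 20.
+8 hours 40 minutes → arrive 4:31 AM UTC on Oct 21.
Flight 2 lands earlier by 12 hours 21 minutes.

the second, by 12 hours 21 minutes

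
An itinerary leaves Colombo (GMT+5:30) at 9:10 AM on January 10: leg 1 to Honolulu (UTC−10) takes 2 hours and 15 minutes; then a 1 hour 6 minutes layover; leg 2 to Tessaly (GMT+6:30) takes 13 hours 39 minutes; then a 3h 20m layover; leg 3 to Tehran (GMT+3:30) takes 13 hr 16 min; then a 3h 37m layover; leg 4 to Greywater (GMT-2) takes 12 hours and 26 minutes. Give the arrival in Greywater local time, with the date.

3:19 AM on Jan 12

Convert departure to UTC: 9:10 AM − 5:30 = 3:40 AM UTC on Jan 10.
Add 2 hours and 15 minutes leg 1 → 5:55 AM UTC.
Add 1 hour 6 minutes layover in Honolulu → 7:01 AM UTC.
Add 13 hours and 39 minutes leg 2 → 8:40 PM UTC.
Add 3 hours and 20 minutes layover in Tessaly → 12:00 AM UTC (Jan 11).
Add 13 hours 16 minutes leg 3 → 1:16 PM UTC.
Add 3 hours and 37 minutes layover in Tehran → 4:53 PM UTC.
Add 12 hours 26 minutes leg 4 → 5:19 AM UTC (Jan 12).
Greywater is UTC−2:00, so local arrival = 5:19 AM − 2:00 = 3:19 AM on Jan 12.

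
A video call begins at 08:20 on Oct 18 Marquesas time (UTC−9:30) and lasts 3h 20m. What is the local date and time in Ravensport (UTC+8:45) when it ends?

05:55 on October 19

Convert start to UTC: 08:20 + 9:30 = 17:50 UTC on Oct 18.
Add 3 hours 20 minutes duration → 21:10 UTC.
Ravensport is UTC+8:45, so local end time = 21:10 + 8:45 = 05:55 on Oct 19.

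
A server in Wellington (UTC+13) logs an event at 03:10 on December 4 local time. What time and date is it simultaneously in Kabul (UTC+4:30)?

18:40 on Dec 3

Kabul is 8:30 behind Wellington.
Shift by the zone difference: 03:10 − 8:30 = 18:40 on Dec 3 in Kabul.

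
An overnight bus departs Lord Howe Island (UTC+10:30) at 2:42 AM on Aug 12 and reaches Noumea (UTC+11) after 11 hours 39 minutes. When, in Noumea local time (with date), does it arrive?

Convert departure to UTC: 2:42 AM − 10:30 = 4:12 PM UTC on Aug 11.
Add 11 hours and 39 minutes travel time → 3:51 AM UTC (Aug 12).
Noumea is UTC+11:00, so local arrival = 3:51 AM + 11:00 = 2:51 PM on Aug 12.

2:51 PM on August 12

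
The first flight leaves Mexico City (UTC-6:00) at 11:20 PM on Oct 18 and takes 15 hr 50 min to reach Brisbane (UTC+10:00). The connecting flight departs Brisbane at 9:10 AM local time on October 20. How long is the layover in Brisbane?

Convert departure to UTC: 11:20 PM + 6:00 = 5:20 AM UTC on Oct 19.
Add 15 hours 50 minutes flight time → 9:10 PM UTC.
Brisbane is UTC+10:00, so local arrival = 9:10 PM + 10:00 = 7:10 AM on Oct 20.
Layover = 9:10 AM − 7:10 AM = 2 hours.

2 hours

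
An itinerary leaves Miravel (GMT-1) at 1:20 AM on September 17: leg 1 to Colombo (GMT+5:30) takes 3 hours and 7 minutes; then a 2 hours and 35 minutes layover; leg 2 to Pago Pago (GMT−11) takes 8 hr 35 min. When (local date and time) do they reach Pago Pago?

5:37 AM on Sep 17

Convert departure to UTC: 1:20 AM + 1:00 = 2:20 AM UTC on Sep 17.
Add 3 hours and 7 minutes leg 1 → 5:27 AM UTC.
Add 2 hours 35 minutes layover in Colombo → 8:02 AM UTC.
Add 8 hours and 35 minutes leg 2 → 4:37 PM UTC.
Pago Pago is UTC−11:00, so local arrival = 4:37 PM − 11:00 = 5:37 AM on Sep 17.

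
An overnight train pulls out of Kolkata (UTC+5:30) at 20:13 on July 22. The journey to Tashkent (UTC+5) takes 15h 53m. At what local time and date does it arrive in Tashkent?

Tashkent is 0:30 behind Kolkata.
After 15 hours 53 minutes it is 12:06 (Jul 23) in Kolkata.
Shift by the zone difference: 12:06 − 0:30 = 11:36 on Jul 23 in Tashkent.

11:36 on July 23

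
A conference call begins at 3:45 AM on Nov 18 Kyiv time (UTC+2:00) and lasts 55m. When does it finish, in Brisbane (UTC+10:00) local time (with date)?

12:40 PM on November 18

Convert start to UTC: 3:45 AM − 2:00 = 1:45 AM UTC on Nov 18.
Add 55 minutes duration → 2:40 AM UTC.
Brisbane is UTC+10:00, so local end time = 2:40 AM + 10:00 = 12:40 PM on Nov 18.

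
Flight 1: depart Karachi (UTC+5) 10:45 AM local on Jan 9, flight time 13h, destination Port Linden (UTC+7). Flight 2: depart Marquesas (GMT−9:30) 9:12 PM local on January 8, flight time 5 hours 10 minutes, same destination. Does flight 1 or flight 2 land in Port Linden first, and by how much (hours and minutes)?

Flight 1 in UTC: 10:45 AM − 5:00 = 5:45 AM on Jan 9.
+13 hours → arrive 6:45 PM UTC on Jan 9.
Flight 2 in UTC: 9:12 PM + 9:30 = 6:42 AM on Jan 9.
+5 hours and 10 minutes → arrive 11:52 AM UTC on Jan 9.
Flight 2 lands earlier by 6 hours 53 minutes.

the second, by 6 hours 53 minutes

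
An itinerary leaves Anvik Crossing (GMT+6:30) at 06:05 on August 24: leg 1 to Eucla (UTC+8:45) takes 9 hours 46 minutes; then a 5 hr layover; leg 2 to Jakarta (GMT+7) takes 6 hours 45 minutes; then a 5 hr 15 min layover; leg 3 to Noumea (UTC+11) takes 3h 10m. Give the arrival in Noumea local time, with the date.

Convert departure to UTC: 06:05 − 6:30 = 23:35 UTC on Aug 23.
Add 9 hours 46 minutes leg 1 → 09:21 UTC (Aug 24).
Add 5 hours layover in Eucla → 14:21 UTC.
Add 6 hours 45 minutes leg 2 → 21:06 UTC.
Add 5 hours and 15 minutes layover in Jakarta → 02:21 UTC (Aug 25).
Add 3 hours 10 minutes leg 3 → 05:31 UTC.
Noumea is UTC+11:00, so local arrival = 05:31 + 11:00 = 16:31 on Aug 25.

16:31 on August 25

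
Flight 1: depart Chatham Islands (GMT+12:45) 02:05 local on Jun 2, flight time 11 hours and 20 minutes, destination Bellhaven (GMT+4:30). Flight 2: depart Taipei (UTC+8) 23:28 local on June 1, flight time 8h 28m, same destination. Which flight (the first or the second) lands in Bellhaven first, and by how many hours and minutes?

Flight 1 in UTC: 02:05 − 12:45 = 13:20 on Jun 1.
+11 hours 20 minutes → arrive 00:40 UTC on Jun 2.
Flight 2 in UTC: 23:28 − 8:00 = 15:28 on Jun 1.
+8 hours 28 minutes → arrive 23:56 UTC on Jun 1.
Flight 2 lands earlier by 44 minutes.

the second, by 44 minutes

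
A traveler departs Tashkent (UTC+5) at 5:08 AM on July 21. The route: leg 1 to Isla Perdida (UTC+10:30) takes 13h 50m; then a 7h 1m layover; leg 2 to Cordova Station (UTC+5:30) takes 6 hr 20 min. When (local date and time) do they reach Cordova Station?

Convert departure to UTC: 5:08 AM − 5:00 = 12:08 AM UTC on Jul 21.
Add 13 hours and 50 minutes leg 1 → 1:58 PM UTC.
Add 7 hours and 1 minute layover in Isla Perdida → 8:59 PM UTC.
Add 6 hours 20 minutes leg 2 → 3:19 AM UTC (Jul 22).
Cordova Station is UTC+5:30, so local arrival = 3:19 AM + 5:30 = 8:49 AM on Jul 22.

8:49 AM on July 22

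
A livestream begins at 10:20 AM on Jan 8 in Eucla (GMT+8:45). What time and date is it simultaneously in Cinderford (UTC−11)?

2:35 PM on January 7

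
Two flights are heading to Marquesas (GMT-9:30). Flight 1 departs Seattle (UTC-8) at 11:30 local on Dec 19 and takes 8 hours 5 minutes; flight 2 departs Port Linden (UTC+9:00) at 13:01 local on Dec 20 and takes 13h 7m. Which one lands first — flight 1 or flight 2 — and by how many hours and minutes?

Flight 1 in UTC: 11:30 + 8:00 = 19:30 on Dec 19.
+8 hours and 5 minutes → arrive 03:35 UTC on Dec 20.
Flight 2 in UTC: 13:01 − 9:00 = 04:01 on Dec 20.
+13 hours 7 minutes → arrive 17:08 UTC on Dec 20.
Flight 1 lands earlier by 13 hours 33 minutes.

the first, by 13 hours 33 minutes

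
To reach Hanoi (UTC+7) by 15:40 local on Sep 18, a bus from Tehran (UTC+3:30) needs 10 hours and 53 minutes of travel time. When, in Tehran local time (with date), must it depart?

Target arrival in UTC: 15:40 − 7:00 = 08:40 on Sep 18.
Subtract 10 hours and 53 minutes → departure 21:47 UTC on Sep 17.
Tehran is UTC+3:30: 21:47 + 3:30 = 01:17 on Sep 18.

01:17 on September 18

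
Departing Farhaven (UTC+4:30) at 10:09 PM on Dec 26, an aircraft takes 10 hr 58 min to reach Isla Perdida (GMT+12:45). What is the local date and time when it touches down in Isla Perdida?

Convert departure to UTC: 10:09 PM − 4:30 = 5:39 PM UTC on Dec 26.
Add 10 hours 58 minutes travel time → 4:37 AM UTC (Dec 27).
Isla Perdida is UTC+12:45, so local arrival = 4:37 AM + 12:45 = 5:22 PM on Dec 27.

5:22 PM on December 27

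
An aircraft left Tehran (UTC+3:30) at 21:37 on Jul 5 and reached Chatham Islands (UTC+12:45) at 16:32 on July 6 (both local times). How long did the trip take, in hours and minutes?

9 hours 40 minutes

Chatham Islands is 9:15 ahead of Tehran.
Clock-face elapsed time (ignoring zones) is 18 hours 55 minutes.
Actual elapsed = 18 hours 55 minutes − 9:15 = 9 hours 40 minutes.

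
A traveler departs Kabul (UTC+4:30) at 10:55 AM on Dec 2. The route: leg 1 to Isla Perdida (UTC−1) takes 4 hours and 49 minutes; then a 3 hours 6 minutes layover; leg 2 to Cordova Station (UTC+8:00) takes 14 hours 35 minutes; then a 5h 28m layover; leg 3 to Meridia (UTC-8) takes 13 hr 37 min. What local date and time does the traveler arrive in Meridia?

4:00 PM on December 3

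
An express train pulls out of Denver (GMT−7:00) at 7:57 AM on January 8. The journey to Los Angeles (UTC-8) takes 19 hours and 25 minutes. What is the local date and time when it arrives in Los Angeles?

2:22 AM on January 9

Convert departure to UTC: 7:57 AM + 7:00 = 2:57 PM UTC on Jan 8.
Add 19 hours and 25 minutes travel time → 10:22 AM UTC (Jan 9).
Los Angeles is UTC−8:00, so local arrival = 10:22 AM − 8:00 = 2:22 AM on Jan 9.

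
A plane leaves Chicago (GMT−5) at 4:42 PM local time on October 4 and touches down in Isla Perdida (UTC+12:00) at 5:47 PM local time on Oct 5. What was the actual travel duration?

Isla Perdida is 17:00 ahead of Chicago.
Clock-face elapsed time (ignoring zones) is 25 hours 5 minutes.
Actual elapsed = 25 hours 5 minutes − 17:00 = 8 hours 5 minutes.

8 hours 5 minutes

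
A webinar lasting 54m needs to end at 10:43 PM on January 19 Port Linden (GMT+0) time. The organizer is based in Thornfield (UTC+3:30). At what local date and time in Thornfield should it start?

1:19 AM on January 20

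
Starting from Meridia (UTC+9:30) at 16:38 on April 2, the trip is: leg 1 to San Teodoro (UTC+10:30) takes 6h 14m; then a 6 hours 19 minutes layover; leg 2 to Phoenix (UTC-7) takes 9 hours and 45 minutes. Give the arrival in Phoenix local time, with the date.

Convert departure to UTC: 16:38 − 9:30 = 07:08 UTC on Apr 2.
Add 6 hours and 14 minutes leg 1 → 13:22 UTC.
Add 6 hours 19 minutes layover in San Teodoro → 19:41 UTC.
Add 9 hours 45 minutes leg 2 → 05:26 UTC (Apr 3).
Phoenix is UTC−7:00, so local arrival = 05:26 − 7:00 = 22:26 on Apr 2.

22:26 on April 2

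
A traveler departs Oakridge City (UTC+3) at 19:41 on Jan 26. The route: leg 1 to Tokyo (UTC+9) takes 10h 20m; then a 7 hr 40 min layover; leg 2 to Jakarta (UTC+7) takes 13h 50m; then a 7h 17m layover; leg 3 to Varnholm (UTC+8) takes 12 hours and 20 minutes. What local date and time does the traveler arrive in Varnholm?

04:08 on January 29

Convert departure to UTC: 19:41 − 3:00 = 16:41 UTC on Jan 26.
Add 10 hours and 20 minutes leg 1 → 03:01 UTC (Jan 27).
Add 7 hours and 40 minutes layover in Tokyo → 10:41 UTC.
Add 13 hours and 50 minutes leg 2 → 00:31 UTC (Jan 28).
Add 7 hours and 17 minutes layover in Jakarta → 07:48 UTC.
Add 12 hours and 20 minutes leg 3 → 20:08 UTC.
Varnholm is UTC+8:00, so local arrival = 20:08 + 8:00 = 04:08 on Jan 29.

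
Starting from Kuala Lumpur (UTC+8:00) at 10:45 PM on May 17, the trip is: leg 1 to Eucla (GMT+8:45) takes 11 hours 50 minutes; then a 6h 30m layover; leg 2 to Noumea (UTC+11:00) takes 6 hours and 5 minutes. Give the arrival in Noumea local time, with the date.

Convert departure to UTC: 10:45 PM − 8:00 = 2:45 PM UTC on May 17.
Add 11 hours and 50 minutes leg 1 → 2:35 AM UTC (May 18).
Add 6 hours 30 minutes layover in Eucla → 9:05 AM UTC.
Add 6 hours and 5 minutes leg 2 → 3:10 PM UTC.
Noumea is UTC+11:00, so local arrival = 3:10 PM + 11:00 = 2:10 AM on May 19.

2:10 AM on May 19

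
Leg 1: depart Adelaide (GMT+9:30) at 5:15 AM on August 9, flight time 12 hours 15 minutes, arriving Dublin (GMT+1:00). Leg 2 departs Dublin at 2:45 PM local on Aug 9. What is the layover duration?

Convert departure to UTC: 5:15 AM − 9:30 = 7:45 PM UTC on Aug 8.
Add 12 hours 15 minutes flight time → 8:00 AM UTC (Aug 9).
Dublin is UTC+1:00, so local arrival = 8:00 AM + 1:00 = 9:00 AM on Aug 9.
Layover = 2:45 PM − 9:00 AM = 5 hours 45 minutes.

5 hours 45 minutes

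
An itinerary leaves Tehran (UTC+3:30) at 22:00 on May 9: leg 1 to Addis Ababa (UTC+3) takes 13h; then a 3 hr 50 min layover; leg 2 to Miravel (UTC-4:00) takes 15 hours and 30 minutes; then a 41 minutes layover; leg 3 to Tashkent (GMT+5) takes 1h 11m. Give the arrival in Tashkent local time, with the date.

09:42 on May 11

Convert departure to UTC: 22:00 − 3:30 = 18:30 UTC on May 9.
Add 13 hours leg 1 → 07:30 UTC (May 10).
Add 3 hours 50 minutes layover in Addis Ababa → 11:20 UTC.
Add 15 hours 30 minutes leg 2 → 02:50 UTC (May 11).
Add 41 minutes layover in Miravel → 03:31 UTC.
Add 1 hour and 11 minutes leg 3 → 04:42 UTC.
Tashkent is UTC+5:00, so local arrival = 04:42 + 5:00 = 09:42 on May 11.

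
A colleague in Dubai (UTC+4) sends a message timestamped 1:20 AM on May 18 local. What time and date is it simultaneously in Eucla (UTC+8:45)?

6:05 AM on May 18

In UTC: 1:20 AM − 4:00 = 9:20 PM on May 17.
Eucla is UTC+8:45: 9:20 PM + 8:45 = 6:05 AM on May 18.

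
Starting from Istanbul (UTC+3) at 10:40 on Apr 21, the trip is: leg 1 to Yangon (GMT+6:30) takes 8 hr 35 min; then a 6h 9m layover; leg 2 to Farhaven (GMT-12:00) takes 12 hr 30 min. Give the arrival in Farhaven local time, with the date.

Convert departure to UTC: 10:40 − 3:00 = 07:40 UTC on Apr 21.
Add 8 hours and 35 minutes leg 1 → 16:15 UTC.
Add 6 hours and 9 minutes layover in Yangon → 22:24 UTC.
Add 12 hours and 30 minutes leg 2 → 10:54 UTC (Apr 22).
Farhaven is UTC−12:00, so local arrival = 10:54 − 12:00 = 22:54 on Apr 21.

22:54 on April 21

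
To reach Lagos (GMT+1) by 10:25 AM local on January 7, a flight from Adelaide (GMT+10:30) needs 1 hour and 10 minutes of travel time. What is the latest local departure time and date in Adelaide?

Target arrival in UTC: 10:25 AM − 1:00 = 9:25 AM on Jan 7.
Subtract 1 hour 10 minutes → departure 8:15 AM UTC on Jan 7.
Adelaide is UTC+10:30: 8:15 AM + 10:30 = 6:45 PM on Jan 7.

6:45 PM on January 7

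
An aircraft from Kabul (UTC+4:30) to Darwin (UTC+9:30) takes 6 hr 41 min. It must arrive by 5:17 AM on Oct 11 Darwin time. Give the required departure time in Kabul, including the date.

Target arrival in UTC: 5:17 AM − 9:30 = 7:47 PM on Oct 10.
Subtract 6 hours and 41 minutes → departure 1:06 PM UTC on Oct 10.
Kabul is UTC+4:30: 1:06 PM + 4:30 = 5:36 PM on Oct 10.

5:36 PM on October 10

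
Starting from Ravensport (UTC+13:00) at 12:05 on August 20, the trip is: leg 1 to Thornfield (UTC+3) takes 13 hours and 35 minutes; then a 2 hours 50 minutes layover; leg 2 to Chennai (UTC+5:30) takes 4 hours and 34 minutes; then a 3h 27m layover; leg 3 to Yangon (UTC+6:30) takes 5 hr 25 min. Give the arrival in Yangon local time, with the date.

11:26 on Aug 21

Convert departure to UTC: 12:05 − 13:00 = 23:05 UTC on Aug 19.
Add 13 hours and 35 minutes leg 1 → 12:40 UTC (Aug 20).
Add 2 hours and 50 minutes layover in Thornfield → 15:30 UTC.
Add 4 hours 34 minutes leg 2 → 20:04 UTC.
Add 3 hours and 27 minutes layover in Chennai → 23:31 UTC.
Add 5 hours and 25 minutes leg 3 → 04:56 UTC (Aug 21).
Yangon is UTC+6:30, so local arrival = 04:56 + 6:30 = 11:26 on Aug 21.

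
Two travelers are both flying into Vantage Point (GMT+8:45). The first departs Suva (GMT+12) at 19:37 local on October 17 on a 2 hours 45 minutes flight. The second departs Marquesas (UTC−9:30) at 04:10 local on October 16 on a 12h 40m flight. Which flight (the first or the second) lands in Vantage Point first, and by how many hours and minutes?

Flight 1 in UTC: 19:37 − 12:00 = 07:37 on Oct 17.
+2 hours 45 minutes → arrive 10:22 UTC on Oct 17.
Flight 2 in UTC: 04:10 + 9:30 = 13:40 on Oct 16.
+12 hours 40 minutes → arrive 02:20 UTC on Oct 17.
Flight 2 lands earlier by 8 hours 2 minutes.

the second, by 8 hours 2 minutes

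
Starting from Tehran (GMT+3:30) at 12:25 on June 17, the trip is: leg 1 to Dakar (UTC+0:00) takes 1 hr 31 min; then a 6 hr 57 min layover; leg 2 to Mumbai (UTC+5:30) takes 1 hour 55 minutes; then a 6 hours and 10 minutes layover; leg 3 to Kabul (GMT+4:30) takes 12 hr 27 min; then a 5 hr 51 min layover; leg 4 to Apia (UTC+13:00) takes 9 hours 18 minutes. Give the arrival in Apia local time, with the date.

18:04 on Jun 19

Convert departure to UTC: 12:25 − 3:30 = 08:55 UTC on Jun 17.
Add 1 hour 31 minutes leg 1 → 10:26 UTC.
Add 6 hours 57 minutes layover in Dakar → 17:23 UTC.
Add 1 hour 55 minutes leg 2 → 19:18 UTC.
Add 6 hours and 10 minutes layover in Mumbai → 01:28 UTC (Jun 18).
Add 12 hours 27 minutes leg 3 → 13:55 UTC.
Add 5 hours 51 minutes layover in Kabul → 19:46 UTC.
Add 9 hours and 18 minutes leg 4 → 05:04 UTC (Jun 19).
Apia is UTC+13:00, so local arrival = 05:04 + 13:00 = 18:04 on Jun 19.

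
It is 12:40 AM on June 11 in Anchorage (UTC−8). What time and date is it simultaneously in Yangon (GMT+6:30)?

In UTC: 12:40 AM + 8:00 = 8:40 AM on Jun 11.
Yangon is UTC+6:30: 8:40 AM + 6:30 = 3:10 PM on Jun 11.

3:10 PM on June 11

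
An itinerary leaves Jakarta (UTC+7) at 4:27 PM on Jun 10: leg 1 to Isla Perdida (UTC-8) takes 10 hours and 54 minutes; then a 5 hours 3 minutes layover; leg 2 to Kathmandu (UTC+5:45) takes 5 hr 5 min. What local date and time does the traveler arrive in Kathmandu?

12:14 PM on Jun 11

Convert departure to UTC: 4:27 PM − 7:00 = 9:27 AM UTC on Jun 10.
Add 10 hours and 54 minutes leg 1 → 8:21 PM UTC.
Add 5 hours 3 minutes layover in Isla Perdida → 1:24 AM UTC (Jun 11).
Add 5 hours 5 minutes leg 2 → 6:29 AM UTC.
Kathmandu is UTC+5:45, so local arrival = 6:29 AM + 5:45 = 12:14 PM on Jun 11.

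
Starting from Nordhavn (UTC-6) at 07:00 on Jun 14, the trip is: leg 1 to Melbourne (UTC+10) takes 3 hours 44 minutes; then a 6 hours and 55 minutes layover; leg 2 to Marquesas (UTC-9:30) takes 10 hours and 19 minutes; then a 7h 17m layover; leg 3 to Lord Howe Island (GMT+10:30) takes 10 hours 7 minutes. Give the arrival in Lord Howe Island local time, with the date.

Convert departure to UTC: 07:00 + 6:00 = 13:00 UTC on Jun 14.
Add 3 hours and 44 minutes leg 1 → 16:44 UTC.
Add 6 hours 55 minutes layover in Melbourne → 23:39 UTC.
Add 10 hours 19 minutes leg 2 → 09:58 UTC (Jun 15).
Add 7 hours 17 minutes layover in Marquesas → 17:15 UTC.
Add 10 hours and 7 minutes leg 3 → 03:22 UTC (Jun 16).
Lord Howe Island is UTC+10:30, so local arrival = 03:22 + 10:30 = 13:52 on Jun 16.

13:52 on June 16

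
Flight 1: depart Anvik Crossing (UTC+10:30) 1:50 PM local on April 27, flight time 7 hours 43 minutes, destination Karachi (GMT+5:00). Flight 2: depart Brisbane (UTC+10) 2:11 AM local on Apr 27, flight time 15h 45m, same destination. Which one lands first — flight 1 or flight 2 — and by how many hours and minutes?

Flight 1 in UTC: 1:50 PM − 10:30 = 3:20 AM on Apr 27.
+7 hours 43 minutes → arrive 11:03 AM UTC on Apr 27.
Flight 2 in UTC: 2:11 AM − 10:00 = 4:11 PM on Apr 26.
+15 hours 45 minutes → arrive 7:56 AM UTC on Apr 27.
Flight 2 lands earlier by 3 hours 7 minutes.

the second, by 3 hours 7 minutes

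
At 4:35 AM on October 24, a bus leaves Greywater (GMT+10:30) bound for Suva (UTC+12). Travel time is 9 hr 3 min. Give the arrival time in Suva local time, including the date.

Convert departure to UTC: 4:35 AM − 10:30 = 6:05 PM UTC on Oct 23.
Add 9 hours and 3 minutes travel time → 3:08 AM UTC (Oct 24).
Suva is UTC+12:00, so local arrival = 3:08 AM + 12:00 = 3:08 PM on Oct 24.

3:08 PM on October 24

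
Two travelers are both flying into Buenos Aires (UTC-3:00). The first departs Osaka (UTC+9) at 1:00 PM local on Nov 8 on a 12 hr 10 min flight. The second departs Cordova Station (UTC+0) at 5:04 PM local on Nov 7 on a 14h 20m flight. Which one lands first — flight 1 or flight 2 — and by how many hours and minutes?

Flight 1 in UTC: 1:00 PM − 9:00 = 4:00 AM on Nov 8.
+12 hours and 10 minutes → arrive 4:10 PM UTC on Nov 8.
Flight 2 departs at 5:04 PM UTC (Nov 7).
+14 hours and 20 minutes → arrive 7:24 AM UTC on Nov 8.
Flight 2 lands earlier by 8 hours 46 minutes.

the second, by 8 hours 46 minutes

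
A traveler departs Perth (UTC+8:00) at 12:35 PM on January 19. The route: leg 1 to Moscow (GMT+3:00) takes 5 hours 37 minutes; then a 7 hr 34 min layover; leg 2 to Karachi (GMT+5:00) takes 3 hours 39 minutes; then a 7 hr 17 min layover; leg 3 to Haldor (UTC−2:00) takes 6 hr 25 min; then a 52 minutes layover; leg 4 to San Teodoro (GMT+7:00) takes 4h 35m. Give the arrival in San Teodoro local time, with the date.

11:34 PM on Jan 20

Convert departure to UTC: 12:35 PM − 8:00 = 4:35 AM UTC on Jan 19.
Add 5 hours 37 minutes leg 1 → 10:12 AM UTC.
Add 7 hours 34 minutes layover in Moscow → 5:46 PM UTC.
Add 3 hours 39 minutes leg 2 → 9:25 PM UTC.
Add 7 hours 17 minutes layover in Karachi → 4:42 AM UTC (Jan 20).
Add 6 hours and 25 minutes leg 3 → 11:07 AM UTC.
Add 52 minutes layover in Haldor → 11:59 AM UTC.
Add 4 hours and 35 minutes leg 4 → 4:34 PM UTC.
San Teodoro is UTC+7:00, so local arrival = 4:34 PM + 7:00 = 11:34 PM on Jan 20.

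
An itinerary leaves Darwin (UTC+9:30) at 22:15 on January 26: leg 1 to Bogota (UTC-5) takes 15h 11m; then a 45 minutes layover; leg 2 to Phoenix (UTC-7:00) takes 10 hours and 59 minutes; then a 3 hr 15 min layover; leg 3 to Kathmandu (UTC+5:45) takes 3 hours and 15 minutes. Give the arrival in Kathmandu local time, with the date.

Convert departure to UTC: 22:15 − 9:30 = 12:45 UTC on Jan 26.
Add 15 hours and 11 minutes leg 1 → 03:56 UTC (Jan 27).
Add 45 minutes layover in Bogota → 04:41 UTC.
Add 10 hours and 59 minutes leg 2 → 15:40 UTC.
Add 3 hours and 15 minutes layover in Phoenix → 18:55 UTC.
Add 3 hours 15 minutes leg 3 → 22:10 UTC.
Kathmandu is UTC+5:45, so local arrival = 22:10 + 5:45 = 03:55 on Jan 28.

03:55 on January 28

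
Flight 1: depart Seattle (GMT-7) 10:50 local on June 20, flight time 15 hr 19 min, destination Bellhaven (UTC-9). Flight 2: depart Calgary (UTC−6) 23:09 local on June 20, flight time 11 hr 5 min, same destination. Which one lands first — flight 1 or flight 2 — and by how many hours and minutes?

Flight 1 in UTC: 10:50 + 7:00 = 17:50 on Jun 20.
+15 hours 19 minutes → arrive 09:09 UTC on Jun 21.
Flight 2 in UTC: 23:09 + 6:00 = 05:09 on Jun 21.
+11 hours 5 minutes → arrive 16:14 UTC on Jun 21.
Flight 1 lands earlier by 7 hours 5 minutes.

the first, by 7 hours 5 minutes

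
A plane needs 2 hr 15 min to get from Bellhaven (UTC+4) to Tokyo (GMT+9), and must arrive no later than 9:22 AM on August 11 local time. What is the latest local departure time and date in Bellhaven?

2:07 AM on August 11

Target arrival in UTC: 9:22 AM − 9:00 = 12:22 AM on Aug 11.
Subtract 2 hours 15 minutes → departure 10:07 PM UTC on Aug 10.
Bellhaven is UTC+4:00: 10:07 PM + 4:00 = 2:07 AM on Aug 11.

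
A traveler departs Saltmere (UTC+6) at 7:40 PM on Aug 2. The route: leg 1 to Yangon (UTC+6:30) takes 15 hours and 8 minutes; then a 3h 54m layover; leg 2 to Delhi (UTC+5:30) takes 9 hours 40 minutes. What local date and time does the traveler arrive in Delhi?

Convert departure to UTC: 7:40 PM − 6:00 = 1:40 PM UTC on Aug 2.
Add 15 hours 8 minutes leg 1 → 4:48 AM UTC (Aug 3).
Add 3 hours and 54 minutes layover in Yangon → 8:42 AM UTC.
Add 9 hours 40 minutes leg 2 → 6:22 PM UTC.
Delhi is UTC+5:30, so local arrival = 6:22 PM + 5:30 = 11:52 PM on Aug 3.

11:52 PM on August 3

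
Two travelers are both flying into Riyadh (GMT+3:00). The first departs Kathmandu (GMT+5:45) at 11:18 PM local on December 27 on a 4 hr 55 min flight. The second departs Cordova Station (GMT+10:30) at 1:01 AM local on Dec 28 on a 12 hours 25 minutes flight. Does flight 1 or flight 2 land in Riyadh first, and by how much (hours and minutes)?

Flight 1 in UTC: 11:18 PM − 5:45 = 5:33 PM on Dec 27.
+4 hours 55 minutes → arrive 10:28 PM UTC on Dec 27.
Flight 2 in UTC: 1:01 AM − 10:30 = 2:31 PM on Dec 27.
+12 hours and 25 minutes → arrive 2:56 AM UTC on Dec 28.
Flight 1 lands earlier by 4 hours 28 minutes.

the first, by 4 hours 28 minutes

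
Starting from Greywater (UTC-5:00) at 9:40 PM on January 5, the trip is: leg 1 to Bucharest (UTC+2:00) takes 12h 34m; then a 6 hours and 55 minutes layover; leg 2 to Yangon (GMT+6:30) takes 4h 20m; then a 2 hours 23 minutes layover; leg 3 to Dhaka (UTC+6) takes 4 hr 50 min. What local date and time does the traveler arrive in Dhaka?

Convert departure to UTC: 9:40 PM + 5:00 = 2:40 AM UTC on Jan 6.
Add 12 hours and 34 minutes leg 1 → 3:14 PM UTC.
Add 6 hours 55 minutes layover in Bucharest → 10:09 PM UTC.
Add 4 hours 20 minutes leg 2 → 2:29 AM UTC (Jan 7).
Add 2 hours and 23 minutes layover in Yangon → 4:52 AM UTC.
Add 4 hours and 50 minutes leg 3 → 9:42 AM UTC.
Dhaka is UTC+6:00, so local arrival = 9:42 AM + 6:00 = 3:42 PM on Jan 7.

3:42 PM on Jan 7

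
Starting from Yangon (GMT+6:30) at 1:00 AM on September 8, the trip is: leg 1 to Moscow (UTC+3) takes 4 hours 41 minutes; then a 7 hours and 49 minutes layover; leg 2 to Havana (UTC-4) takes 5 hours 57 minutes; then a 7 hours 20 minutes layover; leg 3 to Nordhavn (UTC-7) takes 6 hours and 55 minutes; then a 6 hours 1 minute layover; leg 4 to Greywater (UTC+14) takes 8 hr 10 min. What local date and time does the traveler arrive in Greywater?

Convert departure to UTC: 1:00 AM − 6:30 = 6:30 PM UTC on Sep 7.
Add 4 hours and 41 minutes leg 1 → 11:11 PM UTC.
Add 7 hours and 49 minutes layover in Moscow → 7:00 AM UTC (Sep 8).
Add 5 hours 57 minutes leg 2 → 12:57 PM UTC.
Add 7 hours 20 minutes layover in Havana → 8:17 PM UTC.
Add 6 hours 55 minutes leg 3 → 3:12 AM UTC (Sep 9).
Add 6 hours and 1 minute layover in Nordhavn → 9:13 AM UTC.
Add 8 hours 10 minutes leg 4 → 5:23 PM UTC.
Greywater is UTC+14:00, so local arrival = 5:23 PM + 14:00 = 7:23 AM on Sep 10.

7:23 AM on Sep 10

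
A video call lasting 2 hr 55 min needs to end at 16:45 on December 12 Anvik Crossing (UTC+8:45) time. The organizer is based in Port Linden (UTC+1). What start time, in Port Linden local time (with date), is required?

06:05 on Dec 12

Target end time in UTC: 16:45 − 8:45 = 08:00 on Dec 12.
Subtract 2 hours 55 minutes → start 05:05 UTC on Dec 12.
Port Linden is UTC+1:00: 05:05 + 1:00 = 06:05 on Dec 12.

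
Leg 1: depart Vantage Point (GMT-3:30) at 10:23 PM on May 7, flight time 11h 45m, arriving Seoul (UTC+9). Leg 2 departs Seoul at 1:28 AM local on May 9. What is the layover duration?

Convert departure to UTC: 10:23 PM + 3:30 = 1:53 AM UTC on May 8.
Add 11 hours 45 minutes flight time → 1:38 PM UTC.
Seoul is UTC+9:00, so local arrival = 1:38 PM + 9:00 = 10:38 PM on May 8.
Layover = 1:28 AM − 10:38 PM (+1 day) = 2 hours 50 minutes.

2 hours 50 minutes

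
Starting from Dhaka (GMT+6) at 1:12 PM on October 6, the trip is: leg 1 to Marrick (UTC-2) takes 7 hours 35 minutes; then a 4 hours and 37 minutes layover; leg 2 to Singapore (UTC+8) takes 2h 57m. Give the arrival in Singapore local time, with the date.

Convert departure to UTC: 1:12 PM − 6:00 = 7:12 AM UTC on Oct 6.
Add 7 hours 35 minutes leg 1 → 2:47 PM UTC.
Add 4 hours and 37 minutes layover in Marrick → 7:24 PM UTC.
Add 2 hours 57 minutes leg 2 → 10:21 PM UTC.
Singapore is UTC+8:00, so local arrival = 10:21 PM + 8:00 = 6:21 AM on Oct 7.

6:21 AM on October 7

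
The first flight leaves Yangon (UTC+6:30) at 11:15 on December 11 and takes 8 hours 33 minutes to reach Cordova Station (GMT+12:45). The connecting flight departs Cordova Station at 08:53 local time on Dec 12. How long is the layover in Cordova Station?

6 hours 50 minutes

Convert departure to UTC: 11:15 − 6:30 = 04:45 UTC on Dec 11.
Add 8 hours and 33 minutes flight time → 13:18 UTC.
Cordova Station is UTC+12:45, so local arrival = 13:18 + 12:45 = 02:03 on Dec 12.
Layover = 08:53 − 02:03 = 6 hours 50 minutes.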